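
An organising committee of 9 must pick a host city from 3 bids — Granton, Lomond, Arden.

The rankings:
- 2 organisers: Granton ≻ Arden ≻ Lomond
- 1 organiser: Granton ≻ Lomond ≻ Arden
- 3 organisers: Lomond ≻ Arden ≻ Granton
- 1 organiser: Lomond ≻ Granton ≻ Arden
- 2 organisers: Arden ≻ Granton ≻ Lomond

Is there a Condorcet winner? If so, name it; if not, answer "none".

none

Pairwise majorities:
Granton vs Lomond: 2+1+2 = 5 for Granton, 4 for Lomond — Granton by 5–4.
Granton vs Arden: Granton preferred on 2+1+1 = 4 ballots; Arden wins 5–4.
Lomond vs Arden: 1+3+1 = 5 for Lomond, 4 for Arden — Lomond by 5–4.
Each city drops at least one matchup (Granton loses to Arden; Lomond loses to Granton; Arden loses to Lomond); the cycle Granton → Lomond → Arden → Granton rules out a Condorcet winner.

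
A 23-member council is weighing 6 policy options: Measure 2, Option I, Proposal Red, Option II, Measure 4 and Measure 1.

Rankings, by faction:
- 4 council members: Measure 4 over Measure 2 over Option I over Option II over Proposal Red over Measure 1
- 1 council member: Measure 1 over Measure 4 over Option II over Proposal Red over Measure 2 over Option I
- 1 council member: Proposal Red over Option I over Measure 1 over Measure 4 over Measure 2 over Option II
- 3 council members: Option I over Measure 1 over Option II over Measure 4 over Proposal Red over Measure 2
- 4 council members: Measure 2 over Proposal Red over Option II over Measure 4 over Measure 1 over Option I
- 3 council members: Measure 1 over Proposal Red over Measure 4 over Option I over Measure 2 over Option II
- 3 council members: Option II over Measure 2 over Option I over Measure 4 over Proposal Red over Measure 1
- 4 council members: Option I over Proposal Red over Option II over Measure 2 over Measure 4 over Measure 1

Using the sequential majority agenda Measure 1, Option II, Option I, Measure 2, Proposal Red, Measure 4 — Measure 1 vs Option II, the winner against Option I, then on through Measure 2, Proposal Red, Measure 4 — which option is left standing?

Round 1: Measure 1 vs Option II — 8–15, Option II advances.
Round 2: Option II vs Option I — 8–15, Option I advances.
Round 3: Option I vs Measure 2 — 11–12, Measure 2 advances.
Round 4: Measure 2 vs Proposal Red — 11–12, Proposal Red advances.
Round 5: Proposal Red vs Measure 4 — 12–11, Proposal Red advances.
The agenda winner is Proposal Red.

Proposal Red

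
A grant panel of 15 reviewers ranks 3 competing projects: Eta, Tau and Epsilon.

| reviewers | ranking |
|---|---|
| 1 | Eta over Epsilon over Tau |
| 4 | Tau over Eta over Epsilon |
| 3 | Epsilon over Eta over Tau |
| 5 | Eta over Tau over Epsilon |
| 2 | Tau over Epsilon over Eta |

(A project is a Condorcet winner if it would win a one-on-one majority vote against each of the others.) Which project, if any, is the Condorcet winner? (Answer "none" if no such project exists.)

Eta

Head-to-head results (15 reviewers):
Eta vs Tau: Eta wins 9–6.
Eta vs Epsilon: Eta wins 10–5.
Tau vs Epsilon: Tau, 11–4.
Eta wins every pairwise contest, so Eta is the Condorcet winner.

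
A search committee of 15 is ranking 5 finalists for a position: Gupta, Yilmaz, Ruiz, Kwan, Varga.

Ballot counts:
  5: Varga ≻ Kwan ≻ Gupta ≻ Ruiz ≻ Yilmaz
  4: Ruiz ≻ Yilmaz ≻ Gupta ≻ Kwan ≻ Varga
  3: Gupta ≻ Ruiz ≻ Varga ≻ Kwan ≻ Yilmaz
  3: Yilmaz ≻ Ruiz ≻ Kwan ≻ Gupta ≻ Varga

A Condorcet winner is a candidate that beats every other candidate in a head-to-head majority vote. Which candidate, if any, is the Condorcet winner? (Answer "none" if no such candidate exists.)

Pairwise majorities:
Gupta–Yilmaz: Gupta 8–7.
Gupta–Ruiz: Gupta 8–7.
Gupta vs Kwan: Kwan wins 8–7.
Gupta vs Varga: Gupta, 10–5.
Yilmaz vs Ruiz: Ruiz, 12–3.
Yilmaz vs Kwan: Kwan wins 8–7.
Yilmaz vs Varga: Varga wins 8–7.
Ruiz–Kwan: Ruiz 10–5.
Ruiz vs Varga: Ruiz wins 10–5.
Kwan vs Varga: Varga wins 8–7.
Each candidate drops at least one matchup (Gupta loses to Kwan; Yilmaz loses to Gupta; Ruiz loses to Gupta; Kwan loses to Ruiz; Varga loses to Gupta); the cycle Gupta beats Ruiz beats Kwan beats Gupta rules out a Condorcet winner.

none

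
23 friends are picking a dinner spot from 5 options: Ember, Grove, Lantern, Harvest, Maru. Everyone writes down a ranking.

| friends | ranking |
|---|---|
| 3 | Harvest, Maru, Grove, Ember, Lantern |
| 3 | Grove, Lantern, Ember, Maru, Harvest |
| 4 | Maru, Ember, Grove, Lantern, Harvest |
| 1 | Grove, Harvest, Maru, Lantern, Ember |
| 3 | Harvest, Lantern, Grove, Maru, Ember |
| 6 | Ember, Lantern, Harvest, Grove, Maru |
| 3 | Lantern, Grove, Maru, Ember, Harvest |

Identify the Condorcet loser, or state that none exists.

none

Pairwise majorities:
Ember–Grove: Grove 13–10.
Ember–Lantern: Ember 13–10.
Ember–Harvest: Ember 16–7.
Ember–Maru: Maru 14–9.
Grove vs Lantern: 3+3+4+1 = 11 for Grove, 12 for Lantern — Lantern by 12–11.
Grove vs Harvest: Harvest wins 12–11.
Grove vs Maru: Grove wins 16–7.
Lantern vs Harvest: 3+4+6+3 = 16 for Lantern, 7 for Harvest — Lantern by 16–7.
Lantern–Maru: Lantern 15–8.
Harvest vs Maru: 13 to 10, Harvest.
No restaurant is winless: Ember beats Lantern; Grove beats Ember; Lantern beats Grove; Harvest beats Grove; Maru beats Ember. There is no Condorcet loser.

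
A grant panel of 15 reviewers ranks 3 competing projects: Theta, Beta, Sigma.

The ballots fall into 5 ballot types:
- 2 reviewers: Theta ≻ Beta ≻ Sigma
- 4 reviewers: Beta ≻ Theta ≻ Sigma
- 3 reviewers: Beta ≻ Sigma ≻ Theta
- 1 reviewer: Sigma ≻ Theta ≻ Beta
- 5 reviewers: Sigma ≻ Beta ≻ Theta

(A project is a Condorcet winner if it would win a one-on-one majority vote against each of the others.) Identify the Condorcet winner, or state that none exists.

Check each pair by majority over 15 ballots:
Theta vs Beta: 2+1 = 3 for Theta, 12 for Beta — Beta by 12–3.
Theta vs Sigma: Theta is ranked higher on 2+4 = 6 ballots, Sigma on 9. Sigma wins 9–6.
Beta vs Sigma: 9 to 6, Beta.
Beta wins every pairwise contest, so Beta is the Condorcet winner.

Beta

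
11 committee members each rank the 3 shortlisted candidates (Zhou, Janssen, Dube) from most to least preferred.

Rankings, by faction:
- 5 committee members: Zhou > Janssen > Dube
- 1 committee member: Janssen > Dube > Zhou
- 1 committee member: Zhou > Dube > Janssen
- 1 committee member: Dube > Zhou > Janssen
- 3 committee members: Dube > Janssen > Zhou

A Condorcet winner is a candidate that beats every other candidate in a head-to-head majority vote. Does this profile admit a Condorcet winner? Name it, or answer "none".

Head-to-head results (11 committee members):
Zhou vs Janssen: Zhou wins 7–4.
Zhou vs Dube: Zhou wins 6–5.
Janssen vs Dube: Janssen preferred on 5+1 = 6 ballots; Janssen wins 6–5.
Zhou wins every pairwise contest, so Zhou is the Condorcet winner.

Zhou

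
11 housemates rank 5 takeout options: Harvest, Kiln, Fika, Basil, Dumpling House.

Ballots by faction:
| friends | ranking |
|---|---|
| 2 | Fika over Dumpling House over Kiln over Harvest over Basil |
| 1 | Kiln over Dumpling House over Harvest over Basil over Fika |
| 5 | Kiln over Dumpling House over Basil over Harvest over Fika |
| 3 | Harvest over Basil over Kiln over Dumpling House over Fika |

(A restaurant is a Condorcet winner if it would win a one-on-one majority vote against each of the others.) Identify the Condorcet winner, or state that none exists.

Head-to-head results (11 friends):
Harvest vs Kiln: Harvest is ranked higher on 3 ballots, Kiln on 8. Kiln wins 8–3.
Harvest–Fika: Harvest 9–2.
Harvest vs Basil: Harvest is ranked higher on 2+1+3 = 6 ballots, Basil on 5. Harvest wins 6–5.
Harvest vs Dumpling House: Dumpling House wins 8–3.
Kiln vs Fika: Kiln wins 9–2.
Kiln vs Basil: 2+1+5 = 8 for Kiln, 3 for Basil — Kiln by 8–3.
Kiln vs Dumpling House: 9 to 2, Kiln.
Fika vs Basil: Basil, 9–2.
Fika–Dumpling House: Dumpling House 9–2.
Basil vs Dumpling House: Basil is ranked higher on 3 ballots, Dumpling House on 8. Dumpling House wins 8–3.
Only Kiln has no losses; Kiln is the Condorcet winner.

Kiln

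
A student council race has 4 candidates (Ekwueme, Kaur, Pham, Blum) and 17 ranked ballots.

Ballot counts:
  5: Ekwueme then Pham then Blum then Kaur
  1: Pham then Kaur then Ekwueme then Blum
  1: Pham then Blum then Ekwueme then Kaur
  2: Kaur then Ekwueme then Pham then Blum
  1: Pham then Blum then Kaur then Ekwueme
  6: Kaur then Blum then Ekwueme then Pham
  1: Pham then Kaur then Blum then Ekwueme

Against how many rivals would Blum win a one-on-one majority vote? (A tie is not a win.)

1

Blum against each rival (17 voters):
Blum vs Ekwueme: 9 to 8, Blum.
Blum vs Kaur: 7 to 10, Kaur.
Blum vs Pham: 6 for Blum, 11 for Pham — Pham by 11–6.
Blum beats Ekwueme; loses to Kaur, Pham — 1 pairwise win.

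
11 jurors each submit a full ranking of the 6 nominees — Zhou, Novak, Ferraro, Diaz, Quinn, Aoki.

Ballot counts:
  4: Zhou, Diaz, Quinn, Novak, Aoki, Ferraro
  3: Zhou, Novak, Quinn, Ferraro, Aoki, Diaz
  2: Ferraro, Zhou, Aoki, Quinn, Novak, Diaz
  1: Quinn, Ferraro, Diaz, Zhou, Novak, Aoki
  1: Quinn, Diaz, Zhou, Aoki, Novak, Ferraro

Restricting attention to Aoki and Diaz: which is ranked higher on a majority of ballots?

Diaz

Ballots ranking Aoki above Diaz: 3 + 2 = 5.
Ballots ranking Diaz above Aoki: 11 − 5 = 6.
Diaz wins the head-to-head 6–5.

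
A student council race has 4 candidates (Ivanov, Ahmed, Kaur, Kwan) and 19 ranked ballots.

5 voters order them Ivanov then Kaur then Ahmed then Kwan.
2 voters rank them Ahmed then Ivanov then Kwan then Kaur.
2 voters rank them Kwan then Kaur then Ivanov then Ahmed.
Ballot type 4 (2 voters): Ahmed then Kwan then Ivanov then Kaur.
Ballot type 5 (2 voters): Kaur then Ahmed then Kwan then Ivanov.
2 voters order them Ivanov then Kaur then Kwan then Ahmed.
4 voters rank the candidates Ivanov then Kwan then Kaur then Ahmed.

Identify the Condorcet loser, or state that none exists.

Pairwise majorities:
Ivanov vs Ahmed: Ivanov is ranked higher on 5+2+2+4 = 13 ballots, Ahmed on 6. Ivanov wins 13–6.
Ivanov vs Kaur: Ivanov is ranked higher on 5+2+2+2+4 = 15 ballots, Kaur on 4. Ivanov wins 15–4.
Ivanov vs Kwan: Ivanov preferred on 5+2+2+4 = 13 ballots; Ivanov wins 13–6.
Ahmed vs Kaur: Kaur, 15–4.
Ahmed vs Kwan: Ahmed, 11–8.
Kaur vs Kwan: Kaur preferred on 5+2+2 = 9 ballots; Kwan wins 10–9.
Each candidate has at least one pairwise win (Ivanov beats Ahmed; Ahmed beats Kwan; Kaur beats Ahmed; Kwan beats Kaur) — no Condorcet loser.

none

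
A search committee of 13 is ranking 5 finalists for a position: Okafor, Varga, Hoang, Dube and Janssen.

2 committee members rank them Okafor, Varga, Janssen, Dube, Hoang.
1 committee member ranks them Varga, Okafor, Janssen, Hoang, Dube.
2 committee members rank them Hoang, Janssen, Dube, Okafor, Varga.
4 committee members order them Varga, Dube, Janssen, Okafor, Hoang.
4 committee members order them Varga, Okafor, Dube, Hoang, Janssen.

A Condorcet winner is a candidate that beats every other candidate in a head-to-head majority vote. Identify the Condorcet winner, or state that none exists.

Varga

Head-to-head results (13 committee members):
Okafor vs Varga: 4 to 9, Varga.
Okafor vs Hoang: Okafor is ranked higher on 2+1+4+4 = 11 ballots, Hoang on 2. Okafor wins 11–2.
Okafor vs Dube: Okafor preferred on 2+1+4 = 7 ballots; Okafor wins 7–6.
Okafor vs Janssen: 2+1+4 = 7 for Okafor, 6 for Janssen — Okafor by 7–6.
Varga vs Hoang: 11 to 2, Varga.
Varga vs Dube: Varga is ranked higher on 2+1+4+4 = 11 ballots, Dube on 2. Varga wins 11–2.
Varga vs Janssen: 2+1+4+4 = 11 for Varga, 2 for Janssen — Varga by 11–2.
Hoang vs Dube: 1+2 = 3 for Hoang, 10 for Dube — Dube by 10–3.
Hoang vs Janssen: Hoang is ranked higher on 2+4 = 6 ballots, Janssen on 7. Janssen wins 7–6.
Dube vs Janssen: Dube preferred on 4+4 = 8 ballots; Dube wins 8–5.
Varga wins every pairwise contest, so Varga is the Condorcet winner.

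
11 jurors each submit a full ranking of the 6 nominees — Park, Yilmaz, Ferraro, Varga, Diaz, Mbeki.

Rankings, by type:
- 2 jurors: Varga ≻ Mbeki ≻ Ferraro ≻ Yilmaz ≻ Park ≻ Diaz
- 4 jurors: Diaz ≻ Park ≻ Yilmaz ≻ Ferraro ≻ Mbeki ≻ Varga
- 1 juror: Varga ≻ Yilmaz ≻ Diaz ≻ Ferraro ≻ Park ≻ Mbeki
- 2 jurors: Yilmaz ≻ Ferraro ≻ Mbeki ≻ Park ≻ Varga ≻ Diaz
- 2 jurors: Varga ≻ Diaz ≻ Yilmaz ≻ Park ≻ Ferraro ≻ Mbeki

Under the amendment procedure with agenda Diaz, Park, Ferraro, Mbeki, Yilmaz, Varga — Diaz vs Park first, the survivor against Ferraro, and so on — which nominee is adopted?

Round 1: Diaz vs Park — 7–4, Diaz advances.
Round 2: Diaz vs Ferraro — 7–4, Diaz advances.
Round 3: Diaz vs Mbeki — 7–4, Diaz advances.
Round 4: Diaz vs Yilmaz — 6–5, Diaz advances.
Round 5: Diaz vs Varga — 4–7, Varga advances.
Varga survives the agenda.

Varga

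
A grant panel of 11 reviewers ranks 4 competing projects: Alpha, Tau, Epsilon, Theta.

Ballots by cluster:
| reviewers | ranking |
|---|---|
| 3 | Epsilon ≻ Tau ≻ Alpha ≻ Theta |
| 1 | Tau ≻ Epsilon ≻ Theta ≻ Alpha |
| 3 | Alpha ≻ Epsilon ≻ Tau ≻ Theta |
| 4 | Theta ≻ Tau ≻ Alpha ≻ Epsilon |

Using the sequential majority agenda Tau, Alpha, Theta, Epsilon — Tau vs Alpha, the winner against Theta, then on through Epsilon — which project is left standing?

Epsilon

Round 1: Tau vs Alpha — 8–3, Tau advances.
Round 2: Tau vs Theta — 7–4, Tau advances.
Round 3: Tau vs Epsilon — 5–6, Epsilon advances.
The agenda winner is Epsilon.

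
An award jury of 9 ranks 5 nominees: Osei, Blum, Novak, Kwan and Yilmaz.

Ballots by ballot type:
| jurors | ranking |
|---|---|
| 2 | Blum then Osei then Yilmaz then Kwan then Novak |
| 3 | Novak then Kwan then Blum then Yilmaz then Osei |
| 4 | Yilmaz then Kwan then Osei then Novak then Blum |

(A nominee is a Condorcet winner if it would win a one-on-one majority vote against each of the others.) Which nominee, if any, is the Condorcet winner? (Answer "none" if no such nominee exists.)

none

Check each pair by majority over 9 ballots:
Osei–Blum: Blum 5–4.
Osei vs Novak: Osei wins 6–3.
Osei vs Kwan: Kwan, 7–2.
Osei vs Yilmaz: Osei preferred on 2 ballots; Yilmaz wins 7–2.
Blum vs Novak: Blum is ranked higher on 2 ballots, Novak on 7. Novak wins 7–2.
Blum vs Kwan: Kwan, 7–2.
Blum vs Yilmaz: Blum preferred on 2+3 = 5 ballots; Blum wins 5–4.
Novak–Kwan: Kwan 6–3.
Novak vs Yilmaz: Yilmaz wins 6–3.
Kwan vs Yilmaz: Yilmaz wins 6–3.
No nominee is unbeaten: Osei loses to Blum; Blum loses to Novak; Novak loses to Osei; Kwan loses to Yilmaz; Yilmaz loses to Blum. In particular Osei > Novak > Blum > Osei is a majority cycle — no Condorcet winner exists.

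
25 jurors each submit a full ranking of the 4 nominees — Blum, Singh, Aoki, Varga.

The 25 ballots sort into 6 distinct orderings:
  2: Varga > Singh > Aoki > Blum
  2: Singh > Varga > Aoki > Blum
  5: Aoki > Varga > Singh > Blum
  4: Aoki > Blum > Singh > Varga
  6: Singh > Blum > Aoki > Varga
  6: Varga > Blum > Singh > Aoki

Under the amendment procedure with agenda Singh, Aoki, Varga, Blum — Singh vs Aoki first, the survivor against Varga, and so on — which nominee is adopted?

Round 1: Singh vs Aoki — 16–9, Singh advances.
Round 2: Singh vs Varga — 12–13, Varga advances.
Round 3: Varga vs Blum — 15–10, Varga advances.
Varga survives the agenda.

Varga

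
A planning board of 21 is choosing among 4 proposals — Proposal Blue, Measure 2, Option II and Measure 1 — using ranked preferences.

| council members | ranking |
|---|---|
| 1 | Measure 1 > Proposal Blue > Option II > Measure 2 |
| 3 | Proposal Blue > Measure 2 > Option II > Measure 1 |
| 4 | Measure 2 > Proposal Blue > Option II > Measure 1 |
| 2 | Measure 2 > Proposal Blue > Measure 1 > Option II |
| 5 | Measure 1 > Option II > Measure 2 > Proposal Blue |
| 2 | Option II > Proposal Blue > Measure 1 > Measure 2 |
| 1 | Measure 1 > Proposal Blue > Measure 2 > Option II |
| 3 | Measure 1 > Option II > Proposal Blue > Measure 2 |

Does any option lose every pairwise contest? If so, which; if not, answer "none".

none

Head-to-head results (21 council members):
Proposal Blue vs Measure 2: 10 to 11, Measure 2.
Proposal Blue–Option II: Proposal Blue 11–10.
Proposal Blue vs Measure 1: Proposal Blue, 11–10.
Measure 2 vs Option II: Option II wins 11–10.
Measure 2 vs Measure 1: Measure 1 wins 12–9.
Option II–Measure 1: Measure 1 12–9.
No option is winless: Proposal Blue beats Option II; Measure 2 beats Proposal Blue; Option II beats Measure 2; Measure 1 beats Measure 2. There is no Condorcet loser.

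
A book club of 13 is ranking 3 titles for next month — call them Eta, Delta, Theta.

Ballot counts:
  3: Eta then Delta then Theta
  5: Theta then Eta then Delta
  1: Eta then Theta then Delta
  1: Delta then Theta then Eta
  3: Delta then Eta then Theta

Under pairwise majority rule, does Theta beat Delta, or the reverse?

Delta

Ballots ranking Theta above Delta: 5 + 1 = 6.
Ballots ranking Delta above Theta: 13 − 6 = 7.
Delta wins the head-to-head 7–6.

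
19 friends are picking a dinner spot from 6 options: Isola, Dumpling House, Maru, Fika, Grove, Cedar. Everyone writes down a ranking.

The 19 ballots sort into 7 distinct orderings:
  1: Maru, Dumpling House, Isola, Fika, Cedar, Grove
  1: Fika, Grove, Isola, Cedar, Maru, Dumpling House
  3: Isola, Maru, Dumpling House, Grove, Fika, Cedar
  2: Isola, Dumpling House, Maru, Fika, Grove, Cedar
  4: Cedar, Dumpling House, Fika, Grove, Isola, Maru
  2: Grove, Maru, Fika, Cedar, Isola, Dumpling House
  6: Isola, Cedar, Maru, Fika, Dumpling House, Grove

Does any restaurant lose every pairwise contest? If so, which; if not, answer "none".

Grove

Pairwise majorities:
Isola vs Dumpling House: Isola wins 14–5.
Isola vs Maru: Isola is ranked higher on 1+3+2+4+6 = 16 ballots, Maru on 3. Isola wins 16–3.
Isola vs Fika: Isola is ranked higher on 1+3+2+6 = 12 ballots, Fika on 7. Isola wins 12–7.
Isola vs Grove: Isola wins 12–7.
Isola vs Cedar: Isola preferred on 1+1+3+2+6 = 13 ballots; Isola wins 13–6.
Dumpling House–Maru: Maru 13–6.
Dumpling House vs Fika: Dumpling House, 10–9.
Dumpling House vs Grove: Dumpling House, 16–3.
Dumpling House vs Cedar: Dumpling House is ranked higher on 1+3+2 = 6 ballots, Cedar on 13. Cedar wins 13–6.
Maru vs Fika: 1+3+2+2+6 = 14 for Maru, 5 for Fika — Maru by 14–5.
Maru vs Grove: Maru is ranked higher on 1+3+2+6 = 12 ballots, Grove on 7. Maru wins 12–7.
Maru vs Cedar: 1+3+2+2 = 8 for Maru, 11 for Cedar — Cedar by 11–8.
Fika vs Grove: 1+1+2+4+6 = 14 for Fika, 5 for Grove — Fika by 14–5.
Fika vs Cedar: 1+1+3+2+2 = 9 for Fika, 10 for Cedar — Cedar by 10–9.
Grove vs Cedar: Grove is ranked higher on 1+3+2+2 = 8 ballots, Cedar on 11. Cedar wins 11–8.
Grove is beaten in every head-to-head and is the Condorcet loser.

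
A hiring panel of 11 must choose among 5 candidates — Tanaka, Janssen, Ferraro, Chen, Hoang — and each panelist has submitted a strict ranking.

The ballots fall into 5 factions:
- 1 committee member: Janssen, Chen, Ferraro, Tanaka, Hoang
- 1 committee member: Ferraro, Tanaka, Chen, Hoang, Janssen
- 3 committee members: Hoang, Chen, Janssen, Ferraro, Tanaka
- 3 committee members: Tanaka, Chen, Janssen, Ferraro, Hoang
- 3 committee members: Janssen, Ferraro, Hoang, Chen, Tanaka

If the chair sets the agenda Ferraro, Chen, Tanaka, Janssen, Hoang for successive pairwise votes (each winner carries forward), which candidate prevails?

Hoang

Round 1: Ferraro vs Chen — 4–7, Chen advances.
Round 2: Chen vs Tanaka — 7–4, Chen advances.
Round 3: Chen vs Janssen — 7–4, Chen advances.
Round 4: Chen vs Hoang — 5–6, Hoang advances.
Hoang survives the agenda.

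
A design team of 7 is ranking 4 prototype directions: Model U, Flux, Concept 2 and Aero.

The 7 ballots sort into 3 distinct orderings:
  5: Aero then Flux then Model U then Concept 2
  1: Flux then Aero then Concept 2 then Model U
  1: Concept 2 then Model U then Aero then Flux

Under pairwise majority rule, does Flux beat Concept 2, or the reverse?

Ballots ranking Flux above Concept 2: 5 + 1 = 6.
Ballots ranking Concept 2 above Flux: 7 − 6 = 1.
Flux wins the head-to-head 6–1.

Flux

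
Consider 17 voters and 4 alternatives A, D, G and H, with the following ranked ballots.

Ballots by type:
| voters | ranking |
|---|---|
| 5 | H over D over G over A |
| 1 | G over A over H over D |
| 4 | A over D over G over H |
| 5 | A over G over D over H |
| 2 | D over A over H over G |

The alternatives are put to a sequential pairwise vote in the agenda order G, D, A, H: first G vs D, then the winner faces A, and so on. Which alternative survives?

A

Round 1: G vs D — 6–11, D advances.
Round 2: D vs A — 7–10, A advances.
Round 3: A vs H — 12–5, A advances.
A survives the agenda.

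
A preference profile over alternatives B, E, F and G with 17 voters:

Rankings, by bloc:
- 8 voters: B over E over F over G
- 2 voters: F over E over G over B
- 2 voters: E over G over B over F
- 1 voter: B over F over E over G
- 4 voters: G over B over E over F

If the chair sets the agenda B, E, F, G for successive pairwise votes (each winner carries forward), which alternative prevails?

B

Round 1: B vs E — 13–4, B advances.
Round 2: B vs F — 15–2, B advances.
Round 3: B vs G — 9–8, B advances.
B survives the agenda.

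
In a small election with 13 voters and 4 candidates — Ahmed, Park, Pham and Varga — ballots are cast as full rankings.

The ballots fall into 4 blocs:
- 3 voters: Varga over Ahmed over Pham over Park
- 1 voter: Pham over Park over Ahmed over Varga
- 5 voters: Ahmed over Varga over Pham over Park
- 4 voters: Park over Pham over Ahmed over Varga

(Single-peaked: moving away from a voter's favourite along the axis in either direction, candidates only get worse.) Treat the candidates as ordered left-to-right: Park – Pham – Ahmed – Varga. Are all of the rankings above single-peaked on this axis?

Axis positions: Park=1, Pham=2, Ahmed=3, Varga=4.
Bloc 1 (peak Varga at position 4): ranking walks positions 4-3-2-1, expanding outward from the peak — single-peaked.
Bloc 2 (peak Pham at position 2): ranking walks positions 2-1-3-4, expanding outward from the peak — single-peaked.
Bloc 3 (peak Ahmed at position 3): ranking walks positions 3-4-2-1, expanding outward from the peak — single-peaked.
Bloc 4 (peak Park at position 1): ranking walks positions 1-2-3-4, expanding outward from the peak — single-peaked.
Every ranking is single-peaked on this axis.

yes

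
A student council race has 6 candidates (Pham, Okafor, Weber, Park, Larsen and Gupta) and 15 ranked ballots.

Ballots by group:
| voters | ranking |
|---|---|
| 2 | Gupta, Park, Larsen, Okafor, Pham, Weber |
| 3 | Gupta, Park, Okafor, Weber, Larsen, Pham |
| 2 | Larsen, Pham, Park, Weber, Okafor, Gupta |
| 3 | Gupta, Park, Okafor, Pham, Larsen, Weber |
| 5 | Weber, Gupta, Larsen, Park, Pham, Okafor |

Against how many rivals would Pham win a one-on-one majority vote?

Pham against each rival (15 voters):
Pham vs Okafor: Okafor, 8–7.
Pham vs Weber: Weber, 8–7.
Pham vs Park: Park, 13–2.
Pham vs Larsen: Pham is ranked higher on 3 ballots, Larsen on 12. Larsen wins 12–3.
Pham–Gupta: Gupta 13–2.
Pham beats no one; loses to Okafor, Weber, Park, Larsen, Gupta — 0 pairwise wins.

0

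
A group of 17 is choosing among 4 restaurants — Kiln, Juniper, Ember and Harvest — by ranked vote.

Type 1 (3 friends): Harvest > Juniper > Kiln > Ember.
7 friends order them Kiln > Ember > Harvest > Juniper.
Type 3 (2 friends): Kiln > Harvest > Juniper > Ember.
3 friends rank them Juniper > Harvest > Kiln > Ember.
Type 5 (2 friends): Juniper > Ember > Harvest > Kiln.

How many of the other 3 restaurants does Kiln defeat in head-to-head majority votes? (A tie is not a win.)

3

Kiln against each rival (17 friends):
Kiln vs Juniper: 9 to 8, Kiln.
Kiln–Ember: Kiln 15–2.
Kiln–Harvest: Kiln 9–8.
Kiln beats Juniper, Ember, Harvest — 3 pairwise wins.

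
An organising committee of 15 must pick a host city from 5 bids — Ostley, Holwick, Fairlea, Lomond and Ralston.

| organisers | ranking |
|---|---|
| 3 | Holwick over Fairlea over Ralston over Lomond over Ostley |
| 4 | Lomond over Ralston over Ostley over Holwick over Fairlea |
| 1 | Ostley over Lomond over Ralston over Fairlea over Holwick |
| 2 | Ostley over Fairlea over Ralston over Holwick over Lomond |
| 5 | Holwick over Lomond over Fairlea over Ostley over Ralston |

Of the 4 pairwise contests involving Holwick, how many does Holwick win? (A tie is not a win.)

4

Holwick against each rival (15 organisers):
Holwick vs Ostley: Holwick wins 8–7.
Holwick vs Fairlea: Holwick wins 12–3.
Holwick vs Lomond: Holwick, 10–5.
Holwick vs Ralston: 3+5 = 8 for Holwick, 7 for Ralston — Holwick by 8–7.
Holwick beats Ostley, Fairlea, Lomond, Ralston — 4 pairwise wins.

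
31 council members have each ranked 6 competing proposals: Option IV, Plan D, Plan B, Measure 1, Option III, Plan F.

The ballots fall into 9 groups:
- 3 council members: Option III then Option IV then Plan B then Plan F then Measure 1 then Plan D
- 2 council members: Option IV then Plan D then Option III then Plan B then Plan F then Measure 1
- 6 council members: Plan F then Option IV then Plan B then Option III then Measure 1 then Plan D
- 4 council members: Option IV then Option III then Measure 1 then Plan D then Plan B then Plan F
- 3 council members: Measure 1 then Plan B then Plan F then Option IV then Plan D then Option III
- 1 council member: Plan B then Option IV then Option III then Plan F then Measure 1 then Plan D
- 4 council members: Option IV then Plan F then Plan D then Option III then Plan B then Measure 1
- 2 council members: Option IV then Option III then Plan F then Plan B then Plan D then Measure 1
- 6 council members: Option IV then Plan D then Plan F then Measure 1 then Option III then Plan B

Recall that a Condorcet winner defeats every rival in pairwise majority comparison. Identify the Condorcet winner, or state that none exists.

Head-to-head results (31 council members):
Option IV vs Plan D: Option IV is ranked higher on 31 ballots, Plan D on 0. Option IV wins 31–0.
Option IV–Plan B: Option IV 27–4.
Option IV–Measure 1: Option IV 28–3.
Option IV vs Option III: Option IV wins 28–3.
Option IV vs Plan F: Option IV wins 22–9.
Plan D vs Plan B: Plan D is ranked higher on 2+4+4+6 = 16 ballots, Plan B on 15. Plan D wins 16–15.
Plan D vs Measure 1: Measure 1 wins 17–14.
Plan D vs Option III: Option III wins 16–15.
Plan D vs Plan F: Plan F, 19–12.
Plan B–Measure 1: Plan B 18–13.
Plan B vs Option III: Option III, 21–10.
Plan B vs Plan F: 13 to 18, Plan F.
Measure 1–Option III: Option III 22–9.
Measure 1–Plan F: Plan F 24–7.
Option III vs Plan F: Plan F, 19–12.
Option IV beats each of Plan D, Plan B, Measure 1, Option III, Plan F — Option IV is the Condorcet winner.

Option IV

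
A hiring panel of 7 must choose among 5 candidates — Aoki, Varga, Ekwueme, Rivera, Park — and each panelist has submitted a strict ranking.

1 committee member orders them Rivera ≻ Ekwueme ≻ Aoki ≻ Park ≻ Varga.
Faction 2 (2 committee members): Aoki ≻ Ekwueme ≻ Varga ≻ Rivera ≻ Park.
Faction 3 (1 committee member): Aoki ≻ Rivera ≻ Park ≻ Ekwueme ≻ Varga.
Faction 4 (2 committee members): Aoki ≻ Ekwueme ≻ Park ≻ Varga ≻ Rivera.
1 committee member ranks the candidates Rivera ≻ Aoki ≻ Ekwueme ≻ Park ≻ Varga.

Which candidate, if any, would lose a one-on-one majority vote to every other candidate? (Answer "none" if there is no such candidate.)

none

Pairwise majorities:
Aoki vs Varga: Aoki wins 7–0.
Aoki vs Ekwueme: Aoki preferred on 2+1+2+1 = 6 ballots; Aoki wins 6–1.
Aoki vs Rivera: Aoki preferred on 2+1+2 = 5 ballots; Aoki wins 5–2.
Aoki vs Park: Aoki is ranked higher on 1+2+1+2+1 = 7 ballots, Park on 0. Aoki wins 7–0.
Varga vs Ekwueme: 0 to 7, Ekwueme.
Varga vs Rivera: 2+2 = 4 for Varga, 3 for Rivera — Varga by 4–3.
Varga vs Park: Park wins 5–2.
Ekwueme vs Rivera: Ekwueme, 4–3.
Ekwueme vs Park: Ekwueme wins 6–1.
Rivera vs Park: 1+2+1+1 = 5 for Rivera, 2 for Park — Rivera by 5–2.
Each candidate has at least one pairwise win (Aoki beats Varga; Varga beats Rivera; Ekwueme beats Varga; Rivera beats Park; Park beats Varga) — no Condorcet loser.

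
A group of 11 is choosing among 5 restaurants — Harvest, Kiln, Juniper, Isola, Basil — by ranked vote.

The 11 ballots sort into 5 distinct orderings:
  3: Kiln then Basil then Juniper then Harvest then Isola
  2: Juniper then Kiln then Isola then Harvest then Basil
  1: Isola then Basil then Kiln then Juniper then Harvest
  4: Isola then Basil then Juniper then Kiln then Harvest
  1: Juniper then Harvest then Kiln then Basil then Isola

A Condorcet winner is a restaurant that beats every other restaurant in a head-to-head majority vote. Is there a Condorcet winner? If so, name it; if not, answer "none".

Pairwise majorities:
Harvest vs Kiln: Harvest preferred on 1 ballot; Kiln wins 10–1.
Harvest vs Juniper: 0 for Harvest, 11 for Juniper — Juniper by 11–0.
Harvest–Isola: Isola 7–4.
Harvest vs Basil: Basil wins 8–3.
Kiln vs Juniper: Kiln is ranked higher on 3+1 = 4 ballots, Juniper on 7. Juniper wins 7–4.
Kiln vs Isola: Kiln wins 6–5.
Kiln vs Basil: Kiln preferred on 3+2+1 = 6 ballots; Kiln wins 6–5.
Juniper vs Isola: Juniper wins 6–5.
Juniper–Basil: Basil 8–3.
Isola vs Basil: 7 to 4, Isola.
Each restaurant drops at least one matchup (Harvest loses to Kiln; Kiln loses to Juniper; Juniper loses to Basil; Isola loses to Kiln; Basil loses to Kiln); the cycle Kiln → Basil → Juniper → Kiln rules out a Condorcet winner.

none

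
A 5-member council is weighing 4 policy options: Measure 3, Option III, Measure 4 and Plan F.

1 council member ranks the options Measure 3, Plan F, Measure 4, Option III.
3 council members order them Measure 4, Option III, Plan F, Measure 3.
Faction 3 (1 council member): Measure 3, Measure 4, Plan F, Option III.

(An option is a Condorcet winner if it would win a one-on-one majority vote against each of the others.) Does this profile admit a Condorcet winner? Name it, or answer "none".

Check each pair by majority over 5 ballots:
Measure 3 vs Option III: 2 to 3, Option III.
Measure 3 vs Measure 4: 2 to 3, Measure 4.
Measure 3 vs Plan F: Measure 3 is ranked higher on 1+1 = 2 ballots, Plan F on 3. Plan F wins 3–2.
Option III vs Measure 4: Option III preferred on 0 ballots; Measure 4 wins 5–0.
Option III vs Plan F: 3 for Option III, 2 for Plan F — Option III by 3–2.
Measure 4 vs Plan F: 4 to 1, Measure 4.
Measure 4 beats each of Measure 3, Option III, Plan F — Measure 4 is the Condorcet winner.

Measure 4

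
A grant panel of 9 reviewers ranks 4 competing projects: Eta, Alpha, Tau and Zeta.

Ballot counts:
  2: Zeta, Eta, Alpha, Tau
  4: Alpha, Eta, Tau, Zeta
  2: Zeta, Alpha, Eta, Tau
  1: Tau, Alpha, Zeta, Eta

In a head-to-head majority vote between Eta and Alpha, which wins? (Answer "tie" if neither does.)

Ballots ranking Eta above Alpha: 2.
Ballots ranking Alpha above Eta: 9 − 2 = 7.
Alpha wins the head-to-head 7–2.

Alpha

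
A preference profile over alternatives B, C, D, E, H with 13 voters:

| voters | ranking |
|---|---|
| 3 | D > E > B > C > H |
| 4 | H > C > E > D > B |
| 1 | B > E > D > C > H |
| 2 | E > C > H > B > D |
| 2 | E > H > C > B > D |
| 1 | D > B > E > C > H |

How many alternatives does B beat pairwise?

0

B against each rival (13 voters):
B vs C: C, 8–5.
B vs D: D, 8–5.
B vs E: E, 11–2.
B vs H: 3+1+1 = 5 for B, 8 for H — H by 8–5.
B beats no one; loses to C, D, E, H — 0 pairwise wins.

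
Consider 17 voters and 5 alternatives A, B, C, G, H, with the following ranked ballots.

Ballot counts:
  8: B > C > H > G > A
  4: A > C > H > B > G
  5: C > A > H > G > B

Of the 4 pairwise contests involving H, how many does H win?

2

H against each rival (17 voters):
H vs A: 8 for H, 9 for A — A by 9–8.
H vs B: H wins 9–8.
H vs C: C, 17–0.
H vs G: H is ranked higher on 8+4+5 = 17 ballots, G on 0. H wins 17–0.
H beats B, G; loses to A, C — 2 pairwise wins.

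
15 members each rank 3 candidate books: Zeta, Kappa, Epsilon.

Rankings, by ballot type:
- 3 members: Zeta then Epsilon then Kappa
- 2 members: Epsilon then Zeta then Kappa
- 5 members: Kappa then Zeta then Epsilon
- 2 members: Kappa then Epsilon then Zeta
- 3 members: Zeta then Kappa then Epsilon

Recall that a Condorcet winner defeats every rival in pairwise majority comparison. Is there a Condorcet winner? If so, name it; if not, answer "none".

Pairwise majorities:
Zeta vs Kappa: Zeta is ranked higher on 3+2+3 = 8 ballots, Kappa on 7. Zeta wins 8–7.
Zeta vs Epsilon: Zeta preferred on 3+5+3 = 11 ballots; Zeta wins 11–4.
Kappa vs Epsilon: Kappa is ranked higher on 5+2+3 = 10 ballots, Epsilon on 5. Kappa wins 10–5.
Zeta beats each of Kappa, Epsilon — Zeta is the Condorcet winner.

Zeta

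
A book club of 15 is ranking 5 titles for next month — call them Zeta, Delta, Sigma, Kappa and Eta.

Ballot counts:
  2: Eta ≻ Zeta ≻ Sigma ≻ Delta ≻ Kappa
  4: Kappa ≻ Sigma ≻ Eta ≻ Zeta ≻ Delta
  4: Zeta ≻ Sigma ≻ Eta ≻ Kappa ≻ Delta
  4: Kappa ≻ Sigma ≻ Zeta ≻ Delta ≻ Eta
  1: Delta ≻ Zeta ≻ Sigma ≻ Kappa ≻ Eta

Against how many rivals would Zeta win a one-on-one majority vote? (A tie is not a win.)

2

Zeta against each rival (15 members):
Zeta vs Delta: Zeta preferred on 2+4+4+4 = 14 ballots; Zeta wins 14–1.
Zeta vs Sigma: Zeta preferred on 2+4+1 = 7 ballots; Sigma wins 8–7.
Zeta vs Kappa: Zeta preferred on 2+4+1 = 7 ballots; Kappa wins 8–7.
Zeta vs Eta: 4+4+1 = 9 for Zeta, 6 for Eta — Zeta by 9–6.
Zeta beats Delta, Eta; loses to Sigma, Kappa — 2 pairwise wins.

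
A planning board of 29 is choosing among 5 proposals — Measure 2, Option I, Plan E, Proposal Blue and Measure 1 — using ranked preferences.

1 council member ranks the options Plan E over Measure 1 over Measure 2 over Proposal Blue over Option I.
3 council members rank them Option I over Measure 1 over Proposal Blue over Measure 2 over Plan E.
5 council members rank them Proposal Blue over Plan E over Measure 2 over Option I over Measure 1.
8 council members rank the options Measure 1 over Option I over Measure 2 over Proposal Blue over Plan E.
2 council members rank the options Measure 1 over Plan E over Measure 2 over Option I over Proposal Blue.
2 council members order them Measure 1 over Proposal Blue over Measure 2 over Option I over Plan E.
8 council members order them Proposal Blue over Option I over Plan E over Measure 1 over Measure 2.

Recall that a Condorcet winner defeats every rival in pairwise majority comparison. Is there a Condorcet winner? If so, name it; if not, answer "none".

none

Check each pair by majority over 29 ballots:
Measure 2–Option I: Option I 19–10.
Measure 2–Plan E: Plan E 16–13.
Measure 2 vs Proposal Blue: Measure 2 is ranked higher on 1+8+2 = 11 ballots, Proposal Blue on 18. Proposal Blue wins 18–11.
Measure 2 vs Measure 1: Measure 2 preferred on 5 ballots; Measure 1 wins 24–5.
Option I vs Plan E: Option I is ranked higher on 3+8+2+8 = 21 ballots, Plan E on 8. Option I wins 21–8.
Option I vs Proposal Blue: Proposal Blue, 16–13.
Option I vs Measure 1: Option I preferred on 3+5+8 = 16 ballots; Option I wins 16–13.
Plan E vs Proposal Blue: Proposal Blue, 26–3.
Plan E vs Measure 1: 1+5+8 = 14 for Plan E, 15 for Measure 1 — Measure 1 by 15–14.
Proposal Blue vs Measure 1: 13 to 16, Measure 1.
No option is unbeaten: Measure 2 loses to Option I; Option I loses to Proposal Blue; Plan E loses to Option I; Proposal Blue loses to Measure 1; Measure 1 loses to Option I. In particular Option I > Measure 1 > Proposal Blue > Option I is a majority cycle — no Condorcet winner exists.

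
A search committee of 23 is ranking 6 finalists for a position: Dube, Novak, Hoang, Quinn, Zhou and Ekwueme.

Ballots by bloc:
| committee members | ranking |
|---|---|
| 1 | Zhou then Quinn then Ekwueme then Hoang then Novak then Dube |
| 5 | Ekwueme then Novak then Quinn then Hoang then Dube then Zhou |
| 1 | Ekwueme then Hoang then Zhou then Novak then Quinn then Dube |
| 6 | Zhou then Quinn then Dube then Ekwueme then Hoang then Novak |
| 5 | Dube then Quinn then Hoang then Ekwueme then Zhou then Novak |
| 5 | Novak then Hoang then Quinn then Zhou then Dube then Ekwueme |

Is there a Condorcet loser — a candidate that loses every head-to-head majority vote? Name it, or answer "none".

none

Pairwise majorities:
Dube vs Novak: 6+5 = 11 for Dube, 12 for Novak — Novak by 12–11.
Dube vs Hoang: Hoang wins 12–11.
Dube vs Quinn: Dube preferred on 5 ballots; Quinn wins 18–5.
Dube vs Zhou: Zhou wins 13–10.
Dube vs Ekwueme: Dube wins 16–7.
Novak vs Hoang: Hoang wins 13–10.
Novak vs Quinn: 11 to 12, Quinn.
Novak vs Zhou: 5+5 = 10 for Novak, 13 for Zhou — Zhou by 13–10.
Novak vs Ekwueme: 5 to 18, Ekwueme.
Hoang vs Quinn: Quinn, 17–6.
Hoang vs Zhou: 5+1+5+5 = 16 for Hoang, 7 for Zhou — Hoang by 16–7.
Hoang vs Ekwueme: Hoang preferred on 5+5 = 10 ballots; Ekwueme wins 13–10.
Quinn vs Zhou: Quinn wins 15–8.
Quinn vs Ekwueme: Quinn is ranked higher on 1+6+5+5 = 17 ballots, Ekwueme on 6. Quinn wins 17–6.
Zhou vs Ekwueme: 12 to 11, Zhou.
Every candidate wins at least one matchup (Dube beats Ekwueme; Novak beats Dube; Hoang beats Dube; Quinn beats Dube; Zhou beats Dube; Ekwueme beats Novak), so there is no Condorcet loser.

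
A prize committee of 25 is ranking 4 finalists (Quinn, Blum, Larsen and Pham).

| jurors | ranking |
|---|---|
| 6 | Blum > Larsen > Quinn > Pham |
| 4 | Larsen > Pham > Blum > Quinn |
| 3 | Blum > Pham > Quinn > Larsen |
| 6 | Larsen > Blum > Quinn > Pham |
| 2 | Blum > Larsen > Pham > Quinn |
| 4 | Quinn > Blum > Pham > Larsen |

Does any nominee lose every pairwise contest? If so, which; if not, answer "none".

Pham

Head-to-head results (25 jurors):
Quinn vs Blum: Blum wins 21–4.
Quinn vs Larsen: Quinn preferred on 3+4 = 7 ballots; Larsen wins 18–7.
Quinn vs Pham: 6+6+4 = 16 for Quinn, 9 for Pham — Quinn by 16–9.
Blum vs Larsen: Blum is ranked higher on 6+3+2+4 = 15 ballots, Larsen on 10. Blum wins 15–10.
Blum vs Pham: Blum, 21–4.
Larsen vs Pham: 18 to 7, Larsen.
Pham loses to every other nominee — it is the Condorcet loser.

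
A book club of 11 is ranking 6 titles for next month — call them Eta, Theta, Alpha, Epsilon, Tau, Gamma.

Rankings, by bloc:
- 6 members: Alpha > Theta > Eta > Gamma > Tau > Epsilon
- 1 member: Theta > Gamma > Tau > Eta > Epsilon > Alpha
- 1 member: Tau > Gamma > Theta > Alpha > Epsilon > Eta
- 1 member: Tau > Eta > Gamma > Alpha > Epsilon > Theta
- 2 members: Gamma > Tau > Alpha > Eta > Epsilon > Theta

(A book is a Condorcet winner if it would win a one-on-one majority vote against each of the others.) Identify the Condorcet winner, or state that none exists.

Alpha

Head-to-head results (11 members):
Eta vs Theta: Eta preferred on 1+2 = 3 ballots; Theta wins 8–3.
Eta vs Alpha: Alpha, 9–2.
Eta vs Epsilon: Eta is ranked higher on 6+1+1+2 = 10 ballots, Epsilon on 1. Eta wins 10–1.
Eta–Tau: Eta 6–5.
Eta vs Gamma: Eta wins 7–4.
Theta vs Alpha: Theta preferred on 1+1 = 2 ballots; Alpha wins 9–2.
Theta vs Epsilon: 6+1+1 = 8 for Theta, 3 for Epsilon — Theta by 8–3.
Theta vs Tau: Theta, 7–4.
Theta vs Gamma: 7 to 4, Theta.
Alpha vs Epsilon: Alpha wins 10–1.
Alpha vs Tau: Alpha, 6–5.
Alpha–Gamma: Alpha 6–5.
Epsilon vs Tau: Epsilon is ranked higher on 0 ballots, Tau on 11. Tau wins 11–0.
Epsilon vs Gamma: Gamma wins 11–0.
Tau vs Gamma: Gamma, 9–2.
Alpha wins every pairwise contest, so Alpha is the Condorcet winner.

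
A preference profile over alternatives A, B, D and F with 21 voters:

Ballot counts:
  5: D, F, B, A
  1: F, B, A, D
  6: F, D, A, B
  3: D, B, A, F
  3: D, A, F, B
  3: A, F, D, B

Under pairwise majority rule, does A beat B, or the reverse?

Ballots ranking A above B: 6 + 3 + 3 = 12.
Ballots ranking B above A: 21 − 12 = 9.
A wins the head-to-head 12–9.

A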